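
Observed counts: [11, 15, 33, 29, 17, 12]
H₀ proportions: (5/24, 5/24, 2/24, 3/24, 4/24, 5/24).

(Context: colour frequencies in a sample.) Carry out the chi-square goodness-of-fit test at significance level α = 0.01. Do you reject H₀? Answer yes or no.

reject H₀: yes

n = 117; E_i = n·p_i = [24.38, 24.38, 9.75, 14.62, 19.50, 24.38]
χ² = (11−24.38)²/24.38 + (15−24.38)²/24.38 + (33−9.75)²/9.75 + (29−14.62)²/14.62 + (17−19.50)²/19.50 + (12−24.38)²/24.38 = 87.1197
df = 5
p-value (upper-tail) = 0.00000
At α=0.01: p < α → reject H₀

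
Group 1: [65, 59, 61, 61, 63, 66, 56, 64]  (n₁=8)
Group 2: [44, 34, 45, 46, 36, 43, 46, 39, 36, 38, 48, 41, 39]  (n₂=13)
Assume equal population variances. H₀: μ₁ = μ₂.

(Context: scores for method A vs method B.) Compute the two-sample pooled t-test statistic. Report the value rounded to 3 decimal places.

x̄₁=61.875, s₁=3.314, n₁=8
x̄₂=41.154, s₂=4.506, n₂=13
s_p² = [7·3.314² + 12·4.506²]/19 = 16.8720
SE = √(s_p²·(1/8+1/13)) = 1.8458
t = (61.875−41.154)/1.8458 = 11.2263
df = 19

test statistic = 11.226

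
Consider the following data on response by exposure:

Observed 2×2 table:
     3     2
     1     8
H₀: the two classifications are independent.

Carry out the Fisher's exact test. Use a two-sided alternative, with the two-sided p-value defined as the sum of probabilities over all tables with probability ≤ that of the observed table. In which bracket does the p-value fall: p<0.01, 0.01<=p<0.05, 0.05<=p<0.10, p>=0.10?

p-value bracket: 0.05<=p<0.10

Margins: r₁=5, r₂=9, c₁=4, c₂=10, n=14
p_obs = C(5,3)·C(9,1)/C(14,4); sum pmf over tables with pmf ≤ p_obs
p-value (two-sided) = 0.09491
→ bracket: 0.05<=p<0.10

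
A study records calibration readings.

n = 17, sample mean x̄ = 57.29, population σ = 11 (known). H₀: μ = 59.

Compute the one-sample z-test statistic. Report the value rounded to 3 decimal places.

SE = σ/√n = 11/√17 = 2.6679
z = (x̄−μ₀)/SE = (57.29−59)/2.6679 = -0.6410

test statistic = -0.641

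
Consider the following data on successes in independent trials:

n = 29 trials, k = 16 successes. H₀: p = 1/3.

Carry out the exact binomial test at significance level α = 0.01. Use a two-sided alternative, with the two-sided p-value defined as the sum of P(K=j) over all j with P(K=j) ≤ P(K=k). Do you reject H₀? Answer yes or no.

reject H₀: no

Exact binomial: n=29, k=16, p₀=1/3=0.3333
P(X=j) = C(n,j)·p₀^j·(1−p₀)^(n−j); p = Σ P(X=j) over j with P(X=j) ≤ P(X=16)
p-value (two-sided) = 0.01711
At α=0.01: p ≥ α → fail to reject H₀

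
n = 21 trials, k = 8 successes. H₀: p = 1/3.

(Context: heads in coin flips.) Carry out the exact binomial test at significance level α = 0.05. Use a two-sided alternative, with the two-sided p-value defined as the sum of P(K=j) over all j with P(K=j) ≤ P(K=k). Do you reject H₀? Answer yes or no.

Exact binomial: n=21, k=8, p₀=1/3=0.3333
P(X=j) = C(n,j)·p₀^j·(1−p₀)^(n−j); p = Σ P(X=j) over j with P(X=j) ≤ P(X=8)
p-value (two-sided) = 0.64788
At α=0.05: p ≥ α → fail to reject H₀

reject H₀: no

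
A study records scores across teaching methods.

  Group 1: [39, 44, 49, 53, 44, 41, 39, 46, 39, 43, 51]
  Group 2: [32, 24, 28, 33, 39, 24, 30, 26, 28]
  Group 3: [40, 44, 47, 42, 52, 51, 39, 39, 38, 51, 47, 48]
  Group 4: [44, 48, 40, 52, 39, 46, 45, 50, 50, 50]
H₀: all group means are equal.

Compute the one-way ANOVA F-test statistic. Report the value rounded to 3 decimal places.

Group means [44.36, 29.33, 44.83, 46.40], grand mean 41.762
SSB = Σnᵢ(x̄ᵢ−x̄)² = 1793.007; SSW = ΣΣ(x−x̄ᵢ)² = 898.612
MSB = 1793.007/3 = 597.6690; MSW = 898.612/38 = 23.6477
F = MSB/MSW = 25.2739
df = (3, 38)

test statistic = 25.274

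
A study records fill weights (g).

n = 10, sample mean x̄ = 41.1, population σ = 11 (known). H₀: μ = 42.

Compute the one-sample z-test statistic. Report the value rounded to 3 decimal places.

test statistic = -0.259

SE = σ/√n = 11/√10 = 3.4785
z = (x̄−μ₀)/SE = (41.1−42)/3.4785 = -0.2587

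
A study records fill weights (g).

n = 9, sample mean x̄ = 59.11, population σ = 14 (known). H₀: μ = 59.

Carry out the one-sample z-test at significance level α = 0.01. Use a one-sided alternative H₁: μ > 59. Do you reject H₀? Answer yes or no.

SE = σ/√n = 14/√9 = 4.6667
z = (x̄−μ₀)/SE = (59.11−59)/4.6667 = 0.0236
p-value (one-sided, H₁ greater) = 0.49060
At α=0.01: p ≥ α → fail to reject H₀

reject H₀: no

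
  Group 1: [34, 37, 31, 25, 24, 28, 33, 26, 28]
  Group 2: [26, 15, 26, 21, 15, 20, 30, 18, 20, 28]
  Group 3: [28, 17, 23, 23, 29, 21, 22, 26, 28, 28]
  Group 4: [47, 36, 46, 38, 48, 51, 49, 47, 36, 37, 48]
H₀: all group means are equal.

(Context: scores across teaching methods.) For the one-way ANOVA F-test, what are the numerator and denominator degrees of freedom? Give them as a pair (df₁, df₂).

degrees of freedom = [3, 36]

k = 4 groups, N = 40 total
df = (k−1, N−k) = (4−1, 40−4) = (3, 36)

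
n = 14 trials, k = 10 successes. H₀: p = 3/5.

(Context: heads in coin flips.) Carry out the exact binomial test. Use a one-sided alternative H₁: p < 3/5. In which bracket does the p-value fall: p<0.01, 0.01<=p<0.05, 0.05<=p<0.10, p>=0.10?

Exact binomial: n=14, k=10, p₀=3/5=0.6000
P(X≤10) from Σ C(n,i)·p₀^i·(1−p₀)^(n−i)
p-value (one-sided, H₁ less) = 0.87569
→ bracket: p>=0.10

p-value bracket: p>=0.10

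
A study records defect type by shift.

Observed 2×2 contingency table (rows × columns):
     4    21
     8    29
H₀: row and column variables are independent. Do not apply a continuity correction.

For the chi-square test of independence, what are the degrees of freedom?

degrees of freedom = 1

df = (r−1)(c−1) = (2−1)·(2−1) = 1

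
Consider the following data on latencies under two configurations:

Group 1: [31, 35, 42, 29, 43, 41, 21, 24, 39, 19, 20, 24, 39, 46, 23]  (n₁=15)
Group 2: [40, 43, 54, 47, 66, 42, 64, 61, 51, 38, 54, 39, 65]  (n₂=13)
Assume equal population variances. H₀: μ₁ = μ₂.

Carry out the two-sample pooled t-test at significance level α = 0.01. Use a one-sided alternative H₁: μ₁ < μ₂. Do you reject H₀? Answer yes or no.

reject H₀: yes

x̄₁=31.733, s₁=9.475, n₁=15
x̄₂=51.077, s₂=10.420, n₂=13
s_p² = [14·9.475² + 12·10.420²]/26 = 98.4560
SE = √(s_p²·(1/15+1/13)) = 3.7600
t = (31.733−51.077)/3.7600 = -5.1446
df = 26
p-value (one-sided, H₁ less) = 0.00001
At α=0.01: p < α → reject H₀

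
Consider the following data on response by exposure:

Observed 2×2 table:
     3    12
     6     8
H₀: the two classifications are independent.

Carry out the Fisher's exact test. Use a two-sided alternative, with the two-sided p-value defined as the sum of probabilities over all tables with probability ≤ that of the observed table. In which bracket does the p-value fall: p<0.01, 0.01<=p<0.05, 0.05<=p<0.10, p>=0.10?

Margins: r₁=15, r₂=14, c₁=9, c₂=20, n=29
p_obs = C(15,3)·C(14,6)/C(29,9); sum pmf over tables with pmf ≤ p_obs
p-value (two-sided) = 0.24508
→ bracket: p>=0.10

p-value bracket: p>=0.10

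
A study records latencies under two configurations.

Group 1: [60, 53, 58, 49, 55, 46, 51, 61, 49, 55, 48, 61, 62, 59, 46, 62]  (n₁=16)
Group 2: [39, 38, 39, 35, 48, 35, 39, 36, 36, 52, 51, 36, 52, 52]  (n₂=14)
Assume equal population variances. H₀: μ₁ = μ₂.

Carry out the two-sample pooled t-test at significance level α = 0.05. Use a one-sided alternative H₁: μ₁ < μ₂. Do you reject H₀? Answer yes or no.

x̄₁=54.688, s₁=5.896, n₁=16
x̄₂=42.000, s₂=7.158, n₂=14
s_p² = [15·5.896² + 13·7.158²]/28 = 42.4085
SE = √(s_p²·(1/16+1/14)) = 2.3832
t = (54.688−42.000)/2.3832 = 5.3237
df = 28
p-value (one-sided, H₁ less) = 0.99999
At α=0.05: p ≥ α → fail to reject H₀

reject H₀: no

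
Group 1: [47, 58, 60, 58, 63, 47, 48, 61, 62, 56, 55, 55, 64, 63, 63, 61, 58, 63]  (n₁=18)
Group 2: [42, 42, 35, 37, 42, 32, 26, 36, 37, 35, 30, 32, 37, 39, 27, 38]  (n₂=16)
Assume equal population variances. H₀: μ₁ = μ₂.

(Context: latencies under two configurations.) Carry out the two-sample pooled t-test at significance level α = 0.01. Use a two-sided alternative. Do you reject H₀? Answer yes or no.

reject H₀: yes

x̄₁=57.889, s₁=5.624, n₁=18
x̄₂=35.438, s₂=4.966, n₂=16
s_p² = [17·5.624² + 15·4.966²]/32 = 28.3661
SE = √(s_p²·(1/18+1/16)) = 1.8300
t = (57.889−35.438)/1.8300 = 12.2687
df = 32
p-value (two-sided) = 0.00000
At α=0.01: p < α → reject H₀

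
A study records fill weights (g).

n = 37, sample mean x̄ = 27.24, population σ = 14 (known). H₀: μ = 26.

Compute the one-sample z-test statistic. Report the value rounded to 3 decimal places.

test statistic = 0.539

SE = σ/√n = 14/√37 = 2.3016
z = (x̄−μ₀)/SE = (27.24−26)/2.3016 = 0.5388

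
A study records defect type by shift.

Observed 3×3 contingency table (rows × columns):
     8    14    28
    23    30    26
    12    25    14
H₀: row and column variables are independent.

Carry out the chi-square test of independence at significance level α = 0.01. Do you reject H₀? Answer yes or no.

reject H₀: no

Row totals [50, 79, 51], col totals [43, 69, 68], n=180
χ² = (8−11.94)²/11.94 + (14−19.17)²/19.17 + (28−18.89)²/18.89 + (23−18.87)²/18.87 + (30−30.28)²/30.28 + (26−29.84)²/29.84 + (12−12.18)²/12.18 + (25−19.55)²/19.55 + (14−19.27)²/19.27 = 11.4526
df = 4
p-value (upper-tail) = 0.02192
At α=0.01: p ≥ α → fail to reject H₀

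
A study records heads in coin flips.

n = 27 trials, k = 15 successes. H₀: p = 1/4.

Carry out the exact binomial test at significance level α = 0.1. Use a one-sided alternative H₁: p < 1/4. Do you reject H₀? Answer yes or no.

reject H₀: no

Exact binomial: n=27, k=15, p₀=1/4=0.2500
P(X≤15) from Σ C(n,i)·p₀^i·(1−p₀)^(n−i)
p-value (one-sided, H₁ less) = 0.99984
At α=0.1: p ≥ α → fail to reject H₀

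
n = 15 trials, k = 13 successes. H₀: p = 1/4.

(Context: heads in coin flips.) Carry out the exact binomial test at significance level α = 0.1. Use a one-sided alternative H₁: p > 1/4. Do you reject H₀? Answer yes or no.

Exact binomial: n=15, k=13, p₀=1/4=0.2500
P(X≥13) from Σ C(n,i)·p₀^i·(1−p₀)^(n−i)
p-value (one-sided, H₁ greater) = 0.00000
At α=0.1: p < α → reject H₀

reject H₀: yes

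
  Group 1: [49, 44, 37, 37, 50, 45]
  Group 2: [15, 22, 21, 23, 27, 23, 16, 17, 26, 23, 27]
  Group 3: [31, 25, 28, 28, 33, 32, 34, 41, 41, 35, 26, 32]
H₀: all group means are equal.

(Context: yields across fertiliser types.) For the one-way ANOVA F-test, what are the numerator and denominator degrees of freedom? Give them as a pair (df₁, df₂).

k = 3 groups, N = 29 total
df = (k−1, N−k) = (3−1, 29−3) = (2, 26)

degrees of freedom = [2, 26]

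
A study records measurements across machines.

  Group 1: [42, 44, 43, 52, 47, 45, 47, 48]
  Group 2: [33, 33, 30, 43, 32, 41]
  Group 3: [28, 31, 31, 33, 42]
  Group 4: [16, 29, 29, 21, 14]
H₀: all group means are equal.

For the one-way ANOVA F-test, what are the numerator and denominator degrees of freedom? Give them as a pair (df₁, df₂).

degrees of freedom = [3, 20]

k = 4 groups, N = 24 total
df = (k−1, N−k) = (4−1, 24−4) = (3, 20)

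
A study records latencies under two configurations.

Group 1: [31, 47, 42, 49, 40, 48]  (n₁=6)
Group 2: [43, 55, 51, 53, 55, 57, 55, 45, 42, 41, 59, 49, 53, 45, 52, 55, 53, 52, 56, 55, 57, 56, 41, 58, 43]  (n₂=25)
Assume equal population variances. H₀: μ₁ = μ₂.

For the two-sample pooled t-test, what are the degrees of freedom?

degrees of freedom = 29

df = n₁ + n₂ − 2 = 6 + 25 − 2 = 29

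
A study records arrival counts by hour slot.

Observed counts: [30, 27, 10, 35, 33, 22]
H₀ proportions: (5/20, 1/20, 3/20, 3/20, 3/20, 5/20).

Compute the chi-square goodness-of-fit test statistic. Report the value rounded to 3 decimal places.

n = 157; E_i = n·p_i = [39.25, 7.85, 23.55, 23.55, 23.55, 39.25]
χ² = (30−39.25)²/39.25 + (27−7.85)²/7.85 + (10−23.55)²/23.55 + (35−23.55)²/23.55 + (33−23.55)²/23.55 + (22−39.25)²/39.25 = 73.6327
df = 5

test statistic = 73.633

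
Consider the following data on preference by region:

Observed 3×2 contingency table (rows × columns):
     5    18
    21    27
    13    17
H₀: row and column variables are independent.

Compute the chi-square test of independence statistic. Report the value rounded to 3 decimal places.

Row totals [23, 48, 30], col totals [39, 62], n=101
χ² = (5−8.88)²/8.88 + (18−14.12)²/14.12 + (21−18.53)²/18.53 + (27−29.47)²/29.47 + (13−11.58)²/11.58 + (17−18.42)²/18.42 = 3.5791
df = 2

test statistic = 3.579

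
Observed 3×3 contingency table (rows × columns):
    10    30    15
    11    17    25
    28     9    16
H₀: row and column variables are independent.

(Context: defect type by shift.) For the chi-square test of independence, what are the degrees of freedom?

df = (r−1)(c−1) = (3−1)·(3−1) = 4

degrees of freedom = 4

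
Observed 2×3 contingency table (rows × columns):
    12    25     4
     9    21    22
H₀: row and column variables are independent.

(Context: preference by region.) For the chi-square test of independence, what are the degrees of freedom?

degrees of freedom = 2

df = (r−1)(c−1) = (2−1)·(3−1) = 2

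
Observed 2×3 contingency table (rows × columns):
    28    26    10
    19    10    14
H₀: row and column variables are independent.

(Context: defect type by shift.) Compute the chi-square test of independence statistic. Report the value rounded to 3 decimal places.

Row totals [64, 43], col totals [47, 36, 24], n=107
χ² = (28−28.11)²/28.11 + (26−21.53)²/21.53 + (10−14.36)²/14.36 + (19−18.89)²/18.89 + (10−14.47)²/14.47 + (14−9.64)²/9.64 = 5.5952
df = 2

test statistic = 5.595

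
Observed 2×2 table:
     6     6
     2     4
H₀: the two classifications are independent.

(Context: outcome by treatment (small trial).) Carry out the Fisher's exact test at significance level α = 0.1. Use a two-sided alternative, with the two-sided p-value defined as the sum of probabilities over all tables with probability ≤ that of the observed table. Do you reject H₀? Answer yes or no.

reject H₀: no

Margins: r₁=12, r₂=6, c₁=8, c₂=10, n=18
p_obs = C(12,6)·C(6,2)/C(18,8); sum pmf over tables with pmf ≤ p_obs
p-value (two-sided) = 0.63801
At α=0.1: p ≥ α → fail to reject H₀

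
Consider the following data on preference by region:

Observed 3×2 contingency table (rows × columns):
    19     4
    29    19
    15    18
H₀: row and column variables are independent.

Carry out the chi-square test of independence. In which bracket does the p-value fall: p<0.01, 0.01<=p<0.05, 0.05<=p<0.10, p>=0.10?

p-value bracket: 0.01<=p<0.05

Row totals [23, 48, 33], col totals [63, 41], n=104
χ² = (19−13.93)²/13.93 + (4−9.07)²/9.07 + (29−29.08)²/29.08 + (19−18.92)²/18.92 + (15−19.99)²/19.99 + (18−13.01)²/13.01 = 7.8354
df = 2
p-value (upper-tail) = 0.01989
→ bracket: 0.01<=p<0.05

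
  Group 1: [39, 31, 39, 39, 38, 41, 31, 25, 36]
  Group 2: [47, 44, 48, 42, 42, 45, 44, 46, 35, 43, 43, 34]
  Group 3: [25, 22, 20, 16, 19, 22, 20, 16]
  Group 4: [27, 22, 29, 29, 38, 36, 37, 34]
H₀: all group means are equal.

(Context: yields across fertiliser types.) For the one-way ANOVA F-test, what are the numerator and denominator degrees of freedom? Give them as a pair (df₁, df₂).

degrees of freedom = [3, 33]

k = 4 groups, N = 37 total
df = (k−1, N−k) = (4−1, 37−4) = (3, 33)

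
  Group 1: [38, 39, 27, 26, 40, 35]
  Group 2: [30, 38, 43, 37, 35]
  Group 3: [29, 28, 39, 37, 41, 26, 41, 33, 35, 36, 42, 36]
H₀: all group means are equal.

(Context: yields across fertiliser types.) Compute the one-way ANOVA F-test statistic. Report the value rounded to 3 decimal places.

Group means [34.17, 36.60, 35.25], grand mean 35.261
SSB = Σnᵢ(x̄ᵢ−x̄)² = 16.151; SSW = ΣΣ(x−x̄ᵢ)² = 592.283
MSB = 16.151/2 = 8.0757; MSW = 592.283/20 = 29.6142
F = MSB/MSW = 0.2727
df = (2, 20)

test statistic = 0.273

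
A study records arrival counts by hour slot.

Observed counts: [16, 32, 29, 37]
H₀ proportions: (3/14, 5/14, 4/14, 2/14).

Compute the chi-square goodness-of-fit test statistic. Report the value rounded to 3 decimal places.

n = 114; E_i = n·p_i = [24.43, 40.71, 32.57, 16.29]
χ² = (16−24.43)²/24.43 + (32−40.71)²/40.71 + (29−32.57)²/32.57 + (37−16.29)²/16.29 = 31.5120
df = 3

test statistic = 31.512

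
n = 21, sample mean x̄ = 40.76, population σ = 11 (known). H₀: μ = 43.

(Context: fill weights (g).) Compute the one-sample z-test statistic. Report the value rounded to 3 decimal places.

SE = σ/√n = 11/√21 = 2.4004
z = (x̄−μ₀)/SE = (40.76−43)/2.4004 = -0.9332

test statistic = -0.933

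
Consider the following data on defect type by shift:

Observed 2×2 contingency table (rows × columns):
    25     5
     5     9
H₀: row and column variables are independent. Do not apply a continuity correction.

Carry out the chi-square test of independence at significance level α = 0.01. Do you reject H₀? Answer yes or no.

Row totals [30, 14], col totals [30, 14], n=44
χ² = (25−20.45)²/20.45 + (5−9.55)²/9.55 + (5−9.55)²/9.55 + (9−4.45)²/4.45 = 9.9773
df = 1
p-value (upper-tail) = 0.00158
At α=0.01: p < α → reject H₀

reject H₀: yes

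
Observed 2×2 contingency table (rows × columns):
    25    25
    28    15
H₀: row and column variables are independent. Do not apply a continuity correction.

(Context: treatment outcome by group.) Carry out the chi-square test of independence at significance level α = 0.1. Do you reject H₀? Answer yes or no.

Row totals [50, 43], col totals [53, 40], n=93
χ² = (25−28.49)²/28.49 + (25−21.51)²/21.51 + (28−24.51)²/24.51 + (15−18.49)²/18.49 = 2.1551
df = 1
p-value (upper-tail) = 0.14209
At α=0.1: p ≥ α → fail to reject H₀

reject H₀: no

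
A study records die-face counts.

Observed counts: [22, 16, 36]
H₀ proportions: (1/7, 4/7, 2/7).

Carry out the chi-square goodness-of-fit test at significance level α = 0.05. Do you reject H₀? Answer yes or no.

reject H₀: yes

n = 74; E_i = n·p_i = [10.57, 42.29, 21.14]
χ² = (22−10.57)²/10.57 + (16−42.29)²/42.29 + (36−21.14)²/21.14 = 39.1351
df = 2
p-value (upper-tail) = 0.00000
At α=0.05: p < α → reject H₀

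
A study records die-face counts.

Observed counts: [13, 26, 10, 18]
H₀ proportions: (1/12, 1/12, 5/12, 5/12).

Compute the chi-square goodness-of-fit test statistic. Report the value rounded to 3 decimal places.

test statistic = 99.531

n = 67; E_i = n·p_i = [5.58, 5.58, 27.92, 27.92]
χ² = (13−5.58)²/5.58 + (26−5.58)²/5.58 + (10−27.92)²/27.92 + (18−27.92)²/27.92 = 99.5313
df = 3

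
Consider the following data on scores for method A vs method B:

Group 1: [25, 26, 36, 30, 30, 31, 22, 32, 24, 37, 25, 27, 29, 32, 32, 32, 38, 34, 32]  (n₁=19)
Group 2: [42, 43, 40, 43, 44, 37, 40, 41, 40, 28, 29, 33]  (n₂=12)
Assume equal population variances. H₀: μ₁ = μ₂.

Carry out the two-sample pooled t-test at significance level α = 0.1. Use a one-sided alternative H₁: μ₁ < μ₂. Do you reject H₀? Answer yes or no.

reject H₀: yes

x̄₁=30.211, s₁=4.479, n₁=19
x̄₂=38.333, s₂=5.466, n₂=12
s_p² = [18·4.479² + 11·5.466²]/29 = 23.7871
SE = √(s_p²·(1/19+1/12)) = 1.7984
t = (30.211−38.333)/1.7984 = -4.5167
df = 29
p-value (one-sided, H₁ less) = 0.00005
At α=0.1: p < α → reject H₀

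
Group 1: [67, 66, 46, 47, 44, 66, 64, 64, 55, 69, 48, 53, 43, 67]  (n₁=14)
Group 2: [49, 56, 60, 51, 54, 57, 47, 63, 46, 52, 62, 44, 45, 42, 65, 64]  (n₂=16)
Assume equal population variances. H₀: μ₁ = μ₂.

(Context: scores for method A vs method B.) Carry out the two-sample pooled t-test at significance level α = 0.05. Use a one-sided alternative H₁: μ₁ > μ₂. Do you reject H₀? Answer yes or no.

reject H₀: no

x̄₁=57.071, s₁=9.965, n₁=14
x̄₂=53.562, s₂=7.694, n₂=16
s_p² = [13·9.965² + 15·7.694²]/28 = 77.8166
SE = √(s_p²·(1/14+1/16)) = 3.2283
t = (57.071−53.562)/3.2283 = 1.0869
df = 28
p-value (one-sided, H₁ greater) = 0.14317
At α=0.05: p ≥ α → fail to reject H₀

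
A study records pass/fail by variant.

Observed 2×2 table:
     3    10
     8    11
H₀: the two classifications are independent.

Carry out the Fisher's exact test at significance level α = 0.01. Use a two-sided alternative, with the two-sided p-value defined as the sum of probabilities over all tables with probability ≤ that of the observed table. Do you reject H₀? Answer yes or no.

reject H₀: no

Margins: r₁=13, r₂=19, c₁=11, c₂=21, n=32
p_obs = C(13,3)·C(19,8)/C(32,11); sum pmf over tables with pmf ≤ p_obs
p-value (two-sided) = 0.45013
At α=0.01: p ≥ α → fail to reject H₀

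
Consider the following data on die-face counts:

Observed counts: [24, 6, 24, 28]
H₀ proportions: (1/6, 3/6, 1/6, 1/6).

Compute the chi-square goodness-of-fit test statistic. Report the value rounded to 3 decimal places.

n = 82; E_i = n·p_i = [13.67, 41.00, 13.67, 13.67]
χ² = (24−13.67)²/13.67 + (6−41.00)²/41.00 + (24−13.67)²/13.67 + (28−13.67)²/13.67 = 60.5366
df = 3

test statistic = 60.537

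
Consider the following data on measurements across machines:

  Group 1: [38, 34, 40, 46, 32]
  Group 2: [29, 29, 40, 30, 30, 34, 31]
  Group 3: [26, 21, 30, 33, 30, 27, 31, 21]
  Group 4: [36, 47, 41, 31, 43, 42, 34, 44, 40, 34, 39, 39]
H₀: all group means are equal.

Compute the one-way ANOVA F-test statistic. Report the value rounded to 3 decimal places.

Group means [38.00, 31.86, 27.38, 39.17], grand mean 34.438
SSB = Σnᵢ(x̄ᵢ−x̄)² = 777.476; SSW = ΣΣ(x−x̄ᵢ)² = 598.399
MSB = 777.476/3 = 259.1587; MSW = 598.399/28 = 21.3714
F = MSB/MSW = 12.1264
df = (3, 28)

test statistic = 12.126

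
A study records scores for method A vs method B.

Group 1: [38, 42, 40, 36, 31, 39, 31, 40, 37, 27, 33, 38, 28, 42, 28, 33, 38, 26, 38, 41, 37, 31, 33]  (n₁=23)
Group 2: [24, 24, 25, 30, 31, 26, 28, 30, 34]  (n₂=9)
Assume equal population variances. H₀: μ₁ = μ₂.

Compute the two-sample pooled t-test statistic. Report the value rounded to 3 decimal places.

x̄₁=35.087, s₁=4.990, n₁=23
x̄₂=28.000, s₂=3.500, n₂=9
s_p² = [22·4.990² + 8·3.500²]/30 = 21.5275
SE = √(s_p²·(1/23+1/9)) = 1.8243
t = (35.087−28.000)/1.8243 = 3.8848
df = 30

test statistic = 3.885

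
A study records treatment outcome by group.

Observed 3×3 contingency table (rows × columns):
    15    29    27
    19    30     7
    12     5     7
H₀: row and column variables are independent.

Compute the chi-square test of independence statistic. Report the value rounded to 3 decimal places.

Row totals [71, 56, 24], col totals [46, 64, 41], n=151
χ² = (15−21.63)²/21.63 + (29−30.09)²/30.09 + (27−19.28)²/19.28 + (19−17.06)²/17.06 + (30−23.74)²/23.74 + (7−15.21)²/15.21 + (12−7.31)²/7.31 + (5−10.17)²/10.17 + (7−6.52)²/6.52 = 17.1393
df = 4

test statistic = 17.139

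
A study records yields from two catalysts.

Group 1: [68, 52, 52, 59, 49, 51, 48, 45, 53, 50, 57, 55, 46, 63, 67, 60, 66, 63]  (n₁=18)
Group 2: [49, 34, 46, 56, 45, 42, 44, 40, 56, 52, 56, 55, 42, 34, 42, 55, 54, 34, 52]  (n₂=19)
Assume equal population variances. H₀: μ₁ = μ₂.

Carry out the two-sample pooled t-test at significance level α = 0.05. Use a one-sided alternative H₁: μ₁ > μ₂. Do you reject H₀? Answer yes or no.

reject H₀: yes

x̄₁=55.778, s₁=7.377, n₁=18
x̄₂=46.737, s₂=7.880, n₂=19
s_p² = [17·7.377² + 18·7.880²]/35 = 58.3656
SE = √(s_p²·(1/18+1/19)) = 2.5128
t = (55.778−46.737)/2.5128 = 3.5979
df = 35
p-value (one-sided, H₁ greater) = 0.00049
At α=0.05: p < α → reject H₀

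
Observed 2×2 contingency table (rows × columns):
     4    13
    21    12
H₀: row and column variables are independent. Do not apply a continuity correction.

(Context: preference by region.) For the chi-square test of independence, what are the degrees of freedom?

degrees of freedom = 1

df = (r−1)(c−1) = (2−1)·(2−1) = 1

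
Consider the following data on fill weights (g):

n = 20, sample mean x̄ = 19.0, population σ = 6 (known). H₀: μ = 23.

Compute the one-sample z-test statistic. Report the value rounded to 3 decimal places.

test statistic = -2.981

SE = σ/√n = 6/√20 = 1.3416
z = (x̄−μ₀)/SE = (19.0−23)/1.3416 = -2.9814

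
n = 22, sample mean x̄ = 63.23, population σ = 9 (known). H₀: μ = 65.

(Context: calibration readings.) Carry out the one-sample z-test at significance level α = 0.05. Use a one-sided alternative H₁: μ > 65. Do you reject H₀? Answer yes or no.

SE = σ/√n = 9/√22 = 1.9188
z = (x̄−μ₀)/SE = (63.23−65)/1.9188 = -0.9224
p-value (one-sided, H₁ greater) = 0.82185
At α=0.05: p ≥ α → fail to reject H₀

reject H₀: no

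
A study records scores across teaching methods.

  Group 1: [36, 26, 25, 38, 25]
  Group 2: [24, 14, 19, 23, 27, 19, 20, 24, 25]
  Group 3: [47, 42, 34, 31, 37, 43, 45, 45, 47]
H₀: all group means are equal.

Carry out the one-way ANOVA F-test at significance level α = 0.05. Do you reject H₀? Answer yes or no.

Group means [30.00, 21.67, 41.22], grand mean 31.130
SSB = Σnᵢ(x̄ᵢ−x̄)² = 1729.053; SSW = ΣΣ(x−x̄ᵢ)² = 567.556
MSB = 1729.053/2 = 864.5266; MSW = 567.556/20 = 28.3778
F = MSB/MSW = 30.4649
df = (2, 20)
p-value (upper-tail) = 0.00000
At α=0.05: p < α → reject H₀

reject H₀: yes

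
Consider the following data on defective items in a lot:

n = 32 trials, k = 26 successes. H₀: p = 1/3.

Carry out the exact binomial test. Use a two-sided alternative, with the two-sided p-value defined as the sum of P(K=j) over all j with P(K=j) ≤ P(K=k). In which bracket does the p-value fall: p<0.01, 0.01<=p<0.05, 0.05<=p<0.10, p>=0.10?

Exact binomial: n=32, k=26, p₀=1/3=0.3333
P(X=j) = C(n,j)·p₀^j·(1−p₀)^(n−j); p = Σ P(X=j) over j with P(X=j) ≤ P(X=26)
p-value (two-sided) = 0.00000
→ bracket: p<0.01

p-value bracket: p<0.01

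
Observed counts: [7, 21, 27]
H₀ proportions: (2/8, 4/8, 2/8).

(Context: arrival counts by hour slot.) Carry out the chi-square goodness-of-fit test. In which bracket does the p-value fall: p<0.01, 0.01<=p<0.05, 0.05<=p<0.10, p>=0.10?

p-value bracket: p<0.01

n = 55; E_i = n·p_i = [13.75, 27.50, 13.75]
χ² = (7−13.75)²/13.75 + (21−27.50)²/27.50 + (27−13.75)²/13.75 = 17.6182
df = 2
p-value (upper-tail) = 0.00015
→ bracket: p<0.01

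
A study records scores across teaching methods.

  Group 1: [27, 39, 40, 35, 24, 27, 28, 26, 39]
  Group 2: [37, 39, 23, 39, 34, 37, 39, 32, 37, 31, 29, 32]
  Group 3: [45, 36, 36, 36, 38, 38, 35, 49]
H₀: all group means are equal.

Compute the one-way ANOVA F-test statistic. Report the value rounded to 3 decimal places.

test statistic = 4.057

Group means [31.67, 34.08, 39.12], grand mean 34.724
SSB = Σnᵢ(x̄ᵢ−x̄)² = 244.001; SSW = ΣΣ(x−x̄ᵢ)² = 781.792
MSB = 244.001/2 = 122.0007; MSW = 781.792/26 = 30.0689
F = MSB/MSW = 4.0574
df = (2, 26)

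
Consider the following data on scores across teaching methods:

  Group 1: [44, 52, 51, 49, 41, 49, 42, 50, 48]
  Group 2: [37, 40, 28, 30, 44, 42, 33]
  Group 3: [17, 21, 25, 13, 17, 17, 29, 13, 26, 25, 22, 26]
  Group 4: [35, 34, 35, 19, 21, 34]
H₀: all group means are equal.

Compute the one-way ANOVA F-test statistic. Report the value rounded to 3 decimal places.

Group means [47.33, 36.29, 20.92, 29.67], grand mean 32.618
SSB = Σnᵢ(x̄ᵢ−x̄)² = 3738.351; SSW = ΣΣ(x−x̄ᵢ)² = 959.679
MSB = 3738.351/3 = 1246.1169; MSW = 959.679/30 = 31.9893
F = MSB/MSW = 38.9542
df = (3, 30)

test statistic = 38.954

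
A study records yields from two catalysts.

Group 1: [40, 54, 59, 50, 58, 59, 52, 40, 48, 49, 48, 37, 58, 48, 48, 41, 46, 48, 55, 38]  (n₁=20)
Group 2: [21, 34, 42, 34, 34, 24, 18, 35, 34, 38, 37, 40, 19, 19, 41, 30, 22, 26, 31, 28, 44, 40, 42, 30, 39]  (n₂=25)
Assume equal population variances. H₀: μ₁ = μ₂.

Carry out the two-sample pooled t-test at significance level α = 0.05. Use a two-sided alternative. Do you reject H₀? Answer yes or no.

reject H₀: yes

x̄₁=48.800, s₁=7.023, n₁=20
x̄₂=32.080, s₂=8.082, n₂=25
s_p² = [19·7.023² + 24·8.082²]/43 = 58.2567
SE = √(s_p²·(1/20+1/25)) = 2.2898
t = (48.800−32.080)/2.2898 = 7.3020
df = 43
p-value (two-sided) = 0.00000
At α=0.05: p < α → reject H₀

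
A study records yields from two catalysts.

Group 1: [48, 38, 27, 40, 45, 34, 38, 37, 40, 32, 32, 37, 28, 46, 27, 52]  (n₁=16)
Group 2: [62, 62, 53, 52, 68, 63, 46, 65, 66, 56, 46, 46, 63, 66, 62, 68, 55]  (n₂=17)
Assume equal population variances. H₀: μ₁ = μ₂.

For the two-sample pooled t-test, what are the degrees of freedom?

degrees of freedom = 31

df = n₁ + n₂ − 2 = 16 + 17 − 2 = 31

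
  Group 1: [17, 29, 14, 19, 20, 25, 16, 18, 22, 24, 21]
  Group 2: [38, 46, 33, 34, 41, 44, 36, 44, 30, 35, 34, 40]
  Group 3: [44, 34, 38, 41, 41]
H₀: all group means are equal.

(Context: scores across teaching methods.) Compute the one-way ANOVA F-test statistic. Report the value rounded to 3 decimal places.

test statistic = 50.947

Group means [20.45, 37.92, 39.60], grand mean 31.357
SSB = Σnᵢ(x̄ᵢ−x̄)² = 2163.585; SSW = ΣΣ(x−x̄ᵢ)² = 530.844
MSB = 2163.585/2 = 1081.7923; MSW = 530.844/25 = 21.2338
F = MSB/MSW = 50.9468
df = (2, 25)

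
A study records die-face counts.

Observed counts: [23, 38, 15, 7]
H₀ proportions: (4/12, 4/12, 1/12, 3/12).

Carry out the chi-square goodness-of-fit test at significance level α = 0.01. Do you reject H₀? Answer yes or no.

reject H₀: yes

n = 83; E_i = n·p_i = [27.67, 27.67, 6.92, 20.75]
χ² = (23−27.67)²/27.67 + (38−27.67)²/27.67 + (15−6.92)²/6.92 + (7−20.75)²/20.75 = 23.2048
df = 3
p-value (upper-tail) = 0.00004
At α=0.01: p < α → reject H₀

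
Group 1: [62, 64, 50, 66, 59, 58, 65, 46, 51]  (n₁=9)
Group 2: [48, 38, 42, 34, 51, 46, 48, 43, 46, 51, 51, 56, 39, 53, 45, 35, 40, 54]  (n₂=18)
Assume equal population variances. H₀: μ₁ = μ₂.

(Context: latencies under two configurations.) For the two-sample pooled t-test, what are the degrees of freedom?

df = n₁ + n₂ − 2 = 9 + 18 − 2 = 25

degrees of freedom = 25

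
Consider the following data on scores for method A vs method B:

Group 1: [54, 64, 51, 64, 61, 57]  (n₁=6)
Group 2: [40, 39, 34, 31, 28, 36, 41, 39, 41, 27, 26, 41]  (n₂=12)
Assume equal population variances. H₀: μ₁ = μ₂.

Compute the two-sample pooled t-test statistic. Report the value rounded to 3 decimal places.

test statistic = 8.143

x̄₁=58.500, s₁=5.394, n₁=6
x̄₂=35.250, s₂=5.848, n₂=12
s_p² = [5·5.394² + 11·5.848²]/16 = 32.6094
SE = √(s_p²·(1/6+1/12)) = 2.8552
t = (58.500−35.250)/2.8552 = 8.1429
df = 16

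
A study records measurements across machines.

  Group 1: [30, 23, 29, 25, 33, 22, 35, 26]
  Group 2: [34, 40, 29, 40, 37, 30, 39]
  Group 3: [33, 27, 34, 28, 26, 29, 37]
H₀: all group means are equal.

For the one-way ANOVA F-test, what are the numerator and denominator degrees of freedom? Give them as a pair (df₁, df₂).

k = 3 groups, N = 22 total
df = (k−1, N−k) = (3−1, 22−3) = (2, 19)

degrees of freedom = [2, 19]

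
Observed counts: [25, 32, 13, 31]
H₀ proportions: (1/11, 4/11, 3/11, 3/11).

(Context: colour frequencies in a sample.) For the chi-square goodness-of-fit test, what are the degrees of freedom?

degrees of freedom = 3

df = k − 1 = 4 − 1 = 3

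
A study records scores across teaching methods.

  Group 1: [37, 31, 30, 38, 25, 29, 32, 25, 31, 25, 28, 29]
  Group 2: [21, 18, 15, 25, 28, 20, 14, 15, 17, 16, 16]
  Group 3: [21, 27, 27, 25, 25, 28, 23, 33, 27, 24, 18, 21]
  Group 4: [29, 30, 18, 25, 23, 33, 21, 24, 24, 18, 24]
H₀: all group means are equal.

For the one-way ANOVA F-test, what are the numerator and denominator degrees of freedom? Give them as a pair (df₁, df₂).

degrees of freedom = [3, 42]

k = 4 groups, N = 46 total
df = (k−1, N−k) = (4−1, 46−4) = (3, 42)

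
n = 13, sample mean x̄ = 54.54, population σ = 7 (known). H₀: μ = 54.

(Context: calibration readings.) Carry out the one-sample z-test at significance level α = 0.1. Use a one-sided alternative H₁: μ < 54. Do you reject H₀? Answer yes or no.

SE = σ/√n = 7/√13 = 1.9415
z = (x̄−μ₀)/SE = (54.54−54)/1.9415 = 0.2781
p-value (one-sided, H₁ less) = 0.60955
At α=0.1: p ≥ α → fail to reject H₀

reject H₀: no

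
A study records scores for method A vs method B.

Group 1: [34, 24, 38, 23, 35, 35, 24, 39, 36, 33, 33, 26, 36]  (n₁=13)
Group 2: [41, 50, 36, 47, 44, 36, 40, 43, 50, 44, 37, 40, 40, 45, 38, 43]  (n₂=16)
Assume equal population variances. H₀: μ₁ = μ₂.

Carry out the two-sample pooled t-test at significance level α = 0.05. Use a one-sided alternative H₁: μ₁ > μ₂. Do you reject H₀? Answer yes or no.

reject H₀: no

x̄₁=32.000, s₁=5.672, n₁=13
x̄₂=42.125, s₂=4.455, n₂=16
s_p² = [12·5.672² + 15·4.455²]/27 = 25.3241
SE = √(s_p²·(1/13+1/16)) = 1.8790
t = (32.000−42.125)/1.8790 = -5.3884
df = 27
p-value (one-sided, H₁ greater) = 0.99999
At α=0.05: p ≥ α → fail to reject H₀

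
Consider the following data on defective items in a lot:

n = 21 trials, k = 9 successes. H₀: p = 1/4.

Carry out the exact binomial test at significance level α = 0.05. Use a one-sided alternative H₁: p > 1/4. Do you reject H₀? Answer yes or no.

Exact binomial: n=21, k=9, p₀=1/4=0.2500
P(X≥9) from Σ C(n,i)·p₀^i·(1−p₀)^(n−i)
p-value (one-sided, H₁ greater) = 0.05615
At α=0.05: p ≥ α → fail to reject H₀

reject H₀: no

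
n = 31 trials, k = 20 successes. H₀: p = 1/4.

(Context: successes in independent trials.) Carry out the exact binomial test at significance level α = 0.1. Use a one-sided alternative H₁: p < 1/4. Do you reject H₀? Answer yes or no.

Exact binomial: n=31, k=20, p₀=1/4=0.2500
P(X≤20) from Σ C(n,i)·p₀^i·(1−p₀)^(n−i)
p-value (one-sided, H₁ less) = 1.00000
At α=0.1: p ≥ α → fail to reject H₀

reject H₀: no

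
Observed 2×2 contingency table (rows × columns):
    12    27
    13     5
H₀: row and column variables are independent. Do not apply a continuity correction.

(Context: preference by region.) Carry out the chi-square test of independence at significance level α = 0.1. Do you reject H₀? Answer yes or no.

reject H₀: yes

Row totals [39, 18], col totals [25, 32], n=57
χ² = (12−17.11)²/17.11 + (27−21.89)²/21.89 + (13−7.89)²/7.89 + (5−10.11)²/10.11 = 8.5948
df = 1
p-value (upper-tail) = 0.00337
At α=0.1: p < α → reject H₀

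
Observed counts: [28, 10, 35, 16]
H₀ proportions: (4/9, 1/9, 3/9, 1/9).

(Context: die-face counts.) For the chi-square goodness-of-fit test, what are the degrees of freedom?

degrees of freedom = 3

df = k − 1 = 4 − 1 = 3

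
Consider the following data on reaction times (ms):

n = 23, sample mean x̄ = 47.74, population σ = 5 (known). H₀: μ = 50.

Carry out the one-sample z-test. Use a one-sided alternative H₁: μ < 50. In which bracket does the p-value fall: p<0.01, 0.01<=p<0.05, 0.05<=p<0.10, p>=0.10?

SE = σ/√n = 5/√23 = 1.0426
z = (x̄−μ₀)/SE = (47.74−50)/1.0426 = -2.1677
p-value (one-sided, H₁ less) = 0.01509
→ bracket: 0.01<=p<0.05

p-value bracket: 0.01<=p<0.05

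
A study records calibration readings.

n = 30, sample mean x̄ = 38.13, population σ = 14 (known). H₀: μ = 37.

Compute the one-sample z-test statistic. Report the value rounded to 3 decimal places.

test statistic = 0.442

SE = σ/√n = 14/√30 = 2.5560
z = (x̄−μ₀)/SE = (38.13−37)/2.5560 = 0.4421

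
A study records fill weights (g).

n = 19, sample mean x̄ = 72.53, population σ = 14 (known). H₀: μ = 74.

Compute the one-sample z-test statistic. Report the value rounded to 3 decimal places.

test statistic = -0.458

SE = σ/√n = 14/√19 = 3.2118
z = (x̄−μ₀)/SE = (72.53−74)/3.2118 = -0.4577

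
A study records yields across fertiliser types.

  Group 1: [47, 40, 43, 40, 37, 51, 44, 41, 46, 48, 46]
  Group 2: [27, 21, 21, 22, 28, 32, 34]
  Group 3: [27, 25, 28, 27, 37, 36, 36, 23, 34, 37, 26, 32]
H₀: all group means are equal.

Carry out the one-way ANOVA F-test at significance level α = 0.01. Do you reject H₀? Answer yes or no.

Group means [43.91, 26.43, 30.67], grand mean 34.533
SSB = Σnᵢ(x̄ᵢ−x̄)² = 1606.177; SSW = ΣΣ(x−x̄ᵢ)² = 639.290
MSB = 1606.177/2 = 803.0883; MSW = 639.290/27 = 23.6774
F = MSB/MSW = 33.9179
df = (2, 27)
p-value (upper-tail) = 0.00000
At α=0.01: p < α → reject H₀

reject H₀: yes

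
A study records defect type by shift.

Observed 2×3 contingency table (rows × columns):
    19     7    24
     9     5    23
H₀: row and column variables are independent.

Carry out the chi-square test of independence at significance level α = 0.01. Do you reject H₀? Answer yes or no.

reject H₀: no

Row totals [50, 37], col totals [28, 12, 47], n=87
χ² = (19−16.09)²/16.09 + (7−6.90)²/6.90 + (24−27.01)²/27.01 + (9−11.91)²/11.91 + (5−5.10)²/5.10 + (23−19.99)²/19.99 = 2.0288
df = 2
p-value (upper-tail) = 0.36262
At α=0.01: p ≥ α → fail to reject H₀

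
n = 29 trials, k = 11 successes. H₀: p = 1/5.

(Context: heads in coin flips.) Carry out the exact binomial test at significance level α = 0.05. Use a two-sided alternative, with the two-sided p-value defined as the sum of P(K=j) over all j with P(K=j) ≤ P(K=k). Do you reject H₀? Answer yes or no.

Exact binomial: n=29, k=11, p₀=1/5=0.2000
P(X=j) = C(n,j)·p₀^j·(1−p₀)^(n−j); p = Σ P(X=j) over j with P(X=j) ≤ P(X=11)
p-value (two-sided) = 0.03247
At α=0.05: p < α → reject H₀

reject H₀: yes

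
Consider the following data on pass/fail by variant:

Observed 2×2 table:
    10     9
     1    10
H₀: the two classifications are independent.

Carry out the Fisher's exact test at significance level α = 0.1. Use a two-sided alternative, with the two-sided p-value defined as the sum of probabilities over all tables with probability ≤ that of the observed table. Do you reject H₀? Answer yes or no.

Margins: r₁=19, r₂=11, c₁=11, c₂=19, n=30
p_obs = C(19,10)·C(11,1)/C(30,11); sum pmf over tables with pmf ≤ p_obs
p-value (two-sided) = 0.02309
At α=0.1: p < α → reject H₀

reject H₀: yes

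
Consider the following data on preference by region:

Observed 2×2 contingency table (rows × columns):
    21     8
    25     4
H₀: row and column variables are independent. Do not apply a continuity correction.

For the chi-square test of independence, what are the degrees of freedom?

df = (r−1)(c−1) = (2−1)·(2−1) = 1

degrees of freedom = 1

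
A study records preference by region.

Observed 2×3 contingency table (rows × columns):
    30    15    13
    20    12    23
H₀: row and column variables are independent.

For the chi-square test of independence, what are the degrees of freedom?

degrees of freedom = 2

df = (r−1)(c−1) = (2−1)·(3−1) = 2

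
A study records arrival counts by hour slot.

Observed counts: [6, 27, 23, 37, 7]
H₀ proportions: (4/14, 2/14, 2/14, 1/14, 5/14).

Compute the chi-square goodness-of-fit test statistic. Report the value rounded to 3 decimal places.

n = 100; E_i = n·p_i = [28.57, 14.29, 14.29, 7.14, 35.71]
χ² = (6−28.57)²/28.57 + (27−14.29)²/14.29 + (23−14.29)²/14.29 + (37−7.14)²/7.14 + (7−35.71)²/35.71 = 182.3520
df = 4

test statistic = 182.352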